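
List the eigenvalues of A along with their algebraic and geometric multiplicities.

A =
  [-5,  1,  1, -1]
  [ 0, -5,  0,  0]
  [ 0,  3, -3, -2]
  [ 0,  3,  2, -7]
λ = -5: alg = 4, geom = 2

Step 1 — factor the characteristic polynomial to read off the algebraic multiplicities:
  χ_A(x) = (x + 5)^4

Step 2 — compute geometric multiplicities via the rank-nullity identity g(λ) = n − rank(A − λI):
  rank(A − (-5)·I) = 2, so dim ker(A − (-5)·I) = n − 2 = 2

Summary:
  λ = -5: algebraic multiplicity = 4, geometric multiplicity = 2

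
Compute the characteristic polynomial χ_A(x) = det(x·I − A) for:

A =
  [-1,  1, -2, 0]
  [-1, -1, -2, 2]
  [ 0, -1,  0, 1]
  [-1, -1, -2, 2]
x^4

Expanding det(x·I − A) (e.g. by cofactor expansion or by noting that A is similar to its Jordan form J, which has the same characteristic polynomial as A) gives
  χ_A(x) = x^4
which factors as x^4. The eigenvalues (with algebraic multiplicities) are λ = 0 with multiplicity 4.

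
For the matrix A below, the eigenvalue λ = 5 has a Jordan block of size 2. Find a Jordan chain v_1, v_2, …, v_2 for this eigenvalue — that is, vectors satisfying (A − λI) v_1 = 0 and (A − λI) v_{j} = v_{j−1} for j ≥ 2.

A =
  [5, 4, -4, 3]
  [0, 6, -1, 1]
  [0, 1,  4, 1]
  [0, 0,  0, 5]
A Jordan chain for λ = 5 of length 2:
v_1 = (4, 1, 1, 0)ᵀ
v_2 = (0, 1, 0, 0)ᵀ

Let N = A − (5)·I. We want v_2 with N^2 v_2 = 0 but N^1 v_2 ≠ 0; then v_{j-1} := N · v_j for j = 2, …, 2.

Pick v_2 = (0, 1, 0, 0)ᵀ.
Then v_1 = N · v_2 = (4, 1, 1, 0)ᵀ.

Sanity check: (A − (5)·I) v_1 = (0, 0, 0, 0)ᵀ = 0. ✓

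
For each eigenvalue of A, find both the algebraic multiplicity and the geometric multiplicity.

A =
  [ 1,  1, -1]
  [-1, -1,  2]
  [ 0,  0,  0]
λ = 0: alg = 3, geom = 1

Step 1 — factor the characteristic polynomial to read off the algebraic multiplicities:
  χ_A(x) = x^3

Step 2 — compute geometric multiplicities via the rank-nullity identity g(λ) = n − rank(A − λI):
  rank(A − (0)·I) = 2, so dim ker(A − (0)·I) = n − 2 = 1

Summary:
  λ = 0: algebraic multiplicity = 3, geometric multiplicity = 1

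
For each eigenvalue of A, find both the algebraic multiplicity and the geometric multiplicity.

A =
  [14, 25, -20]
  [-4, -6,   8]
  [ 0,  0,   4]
λ = 4: alg = 3, geom = 2

Step 1 — factor the characteristic polynomial to read off the algebraic multiplicities:
  χ_A(x) = (x - 4)^3

Step 2 — compute geometric multiplicities via the rank-nullity identity g(λ) = n − rank(A − λI):
  rank(A − (4)·I) = 1, so dim ker(A − (4)·I) = n − 1 = 2

Summary:
  λ = 4: algebraic multiplicity = 3, geometric multiplicity = 2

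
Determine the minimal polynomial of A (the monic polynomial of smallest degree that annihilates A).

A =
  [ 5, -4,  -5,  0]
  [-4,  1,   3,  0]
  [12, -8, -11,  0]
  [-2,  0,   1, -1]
x^3 + 5*x^2 + 7*x + 3

The characteristic polynomial is χ_A(x) = (x + 1)^3*(x + 3), so the eigenvalues are known. The minimal polynomial is
  m_A(x) = Π_λ (x − λ)^{k_λ}
where k_λ is the size of the *largest* Jordan block for λ (equivalently, the smallest k with (A − λI)^k v = 0 for every generalised eigenvector v of λ).

  λ = -3: largest Jordan block has size 1, contributing (x + 3)
  λ = -1: largest Jordan block has size 2, contributing (x + 1)^2

So m_A(x) = (x + 1)^2*(x + 3) = x^3 + 5*x^2 + 7*x + 3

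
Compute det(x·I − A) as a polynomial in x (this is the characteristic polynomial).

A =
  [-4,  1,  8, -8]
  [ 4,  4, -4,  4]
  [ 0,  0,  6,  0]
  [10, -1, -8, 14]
x^4 - 20*x^3 + 148*x^2 - 480*x + 576

Expanding det(x·I − A) (e.g. by cofactor expansion or by noting that A is similar to its Jordan form J, which has the same characteristic polynomial as A) gives
  χ_A(x) = x^4 - 20*x^3 + 148*x^2 - 480*x + 576
which factors as (x - 6)^2*(x - 4)^2. The eigenvalues (with algebraic multiplicities) are λ = 4 with multiplicity 2, λ = 6 with multiplicity 2.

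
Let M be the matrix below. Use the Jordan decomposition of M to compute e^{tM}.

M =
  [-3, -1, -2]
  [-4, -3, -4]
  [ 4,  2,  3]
e^{tM} =
  [-2*t*exp(-t) + exp(-t), -t*exp(-t), -2*t*exp(-t)]
  [-4*t*exp(-t), -2*t*exp(-t) + exp(-t), -4*t*exp(-t)]
  [4*t*exp(-t), 2*t*exp(-t), 4*t*exp(-t) + exp(-t)]

Strategy: write M = P · J · P⁻¹ where J is a Jordan canonical form, so e^{tM} = P · e^{tJ} · P⁻¹, and e^{tJ} can be computed block-by-block.

M has Jordan form
J =
  [-1,  1,  0]
  [ 0, -1,  0]
  [ 0,  0, -1]
(up to reordering of blocks).

Per-block formulas:
  For a 1×1 block at λ = -1: exp(t · [-1]) = [e^(-1t)].
  For a 2×2 Jordan block J_2(-1): exp(t · J_2(-1)) = e^(-1t)·(I + t·N), where N is the 2×2 nilpotent shift.

After assembling e^{tJ} and conjugating by P, we get:

e^{tM} =
  [-2*t*exp(-t) + exp(-t), -t*exp(-t), -2*t*exp(-t)]
  [-4*t*exp(-t), -2*t*exp(-t) + exp(-t), -4*t*exp(-t)]
  [4*t*exp(-t), 2*t*exp(-t), 4*t*exp(-t) + exp(-t)]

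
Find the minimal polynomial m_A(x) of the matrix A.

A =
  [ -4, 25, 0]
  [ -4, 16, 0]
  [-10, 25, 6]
x^2 - 12*x + 36

The characteristic polynomial is χ_A(x) = (x - 6)^3, so the eigenvalues are known. The minimal polynomial is
  m_A(x) = Π_λ (x − λ)^{k_λ}
where k_λ is the size of the *largest* Jordan block for λ (equivalently, the smallest k with (A − λI)^k v = 0 for every generalised eigenvector v of λ).

  λ = 6: largest Jordan block has size 2, contributing (x − 6)^2

So m_A(x) = (x - 6)^2 = x^2 - 12*x + 36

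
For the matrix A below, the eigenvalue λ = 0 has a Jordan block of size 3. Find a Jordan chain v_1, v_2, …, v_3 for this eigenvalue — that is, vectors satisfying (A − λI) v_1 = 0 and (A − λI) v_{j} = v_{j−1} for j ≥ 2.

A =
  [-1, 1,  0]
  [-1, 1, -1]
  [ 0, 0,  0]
A Jordan chain for λ = 0 of length 3:
v_1 = (-1, -1, 0)ᵀ
v_2 = (0, -1, 0)ᵀ
v_3 = (0, 0, 1)ᵀ

Let N = A − (0)·I. We want v_3 with N^3 v_3 = 0 but N^2 v_3 ≠ 0; then v_{j-1} := N · v_j for j = 3, …, 2.

Pick v_3 = (0, 0, 1)ᵀ.
Then v_2 = N · v_3 = (0, -1, 0)ᵀ.
Then v_1 = N · v_2 = (-1, -1, 0)ᵀ.

Sanity check: (A − (0)·I) v_1 = (0, 0, 0)ᵀ = 0. ✓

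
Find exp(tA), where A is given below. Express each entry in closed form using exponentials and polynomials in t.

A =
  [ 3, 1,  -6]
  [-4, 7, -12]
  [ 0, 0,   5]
e^{tA} =
  [-2*t*exp(5*t) + exp(5*t), t*exp(5*t), -6*t*exp(5*t)]
  [-4*t*exp(5*t), 2*t*exp(5*t) + exp(5*t), -12*t*exp(5*t)]
  [0, 0, exp(5*t)]

Strategy: write A = P · J · P⁻¹ where J is a Jordan canonical form, so e^{tA} = P · e^{tJ} · P⁻¹, and e^{tJ} can be computed block-by-block.

A has Jordan form
J =
  [5, 1, 0]
  [0, 5, 0]
  [0, 0, 5]
(up to reordering of blocks).

Per-block formulas:
  For a 1×1 block at λ = 5: exp(t · [5]) = [e^(5t)].
  For a 2×2 Jordan block J_2(5): exp(t · J_2(5)) = e^(5t)·(I + t·N), where N is the 2×2 nilpotent shift.

After assembling e^{tJ} and conjugating by P, we get:

e^{tA} =
  [-2*t*exp(5*t) + exp(5*t), t*exp(5*t), -6*t*exp(5*t)]
  [-4*t*exp(5*t), 2*t*exp(5*t) + exp(5*t), -12*t*exp(5*t)]
  [0, 0, exp(5*t)]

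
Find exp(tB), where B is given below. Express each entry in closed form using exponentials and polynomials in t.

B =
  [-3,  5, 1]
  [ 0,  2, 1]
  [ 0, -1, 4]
e^{tB} =
  [exp(-3*t), -t*exp(3*t) + exp(3*t) - exp(-3*t), t*exp(3*t)]
  [0, -t*exp(3*t) + exp(3*t), t*exp(3*t)]
  [0, -t*exp(3*t), t*exp(3*t) + exp(3*t)]

Strategy: write B = P · J · P⁻¹ where J is a Jordan canonical form, so e^{tB} = P · e^{tJ} · P⁻¹, and e^{tJ} can be computed block-by-block.

B has Jordan form
J =
  [-3, 0, 0]
  [ 0, 3, 1]
  [ 0, 0, 3]
(up to reordering of blocks).

Per-block formulas:
  For a 2×2 Jordan block J_2(3): exp(t · J_2(3)) = e^(3t)·(I + t·N), where N is the 2×2 nilpotent shift.
  For a 1×1 block at λ = -3: exp(t · [-3]) = [e^(-3t)].

After assembling e^{tJ} and conjugating by P, we get:

e^{tB} =
  [exp(-3*t), -t*exp(3*t) + exp(3*t) - exp(-3*t), t*exp(3*t)]
  [0, -t*exp(3*t) + exp(3*t), t*exp(3*t)]
  [0, -t*exp(3*t), t*exp(3*t) + exp(3*t)]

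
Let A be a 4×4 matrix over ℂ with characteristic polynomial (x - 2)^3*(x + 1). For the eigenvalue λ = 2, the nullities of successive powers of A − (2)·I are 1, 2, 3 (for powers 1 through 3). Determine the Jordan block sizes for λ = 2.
Block sizes for λ = 2: [3]

From the dimensions of kernels of powers, the number of Jordan blocks of size at least j is d_j − d_{j−1} where d_j = dim ker(N^j) (with d_0 = 0). Computing the differences gives [1, 1, 1].
The number of blocks of size exactly k is (#blocks of size ≥ k) − (#blocks of size ≥ k + 1), so the partition is: 1 block(s) of size 3.
In nonincreasing order the block sizes are [3].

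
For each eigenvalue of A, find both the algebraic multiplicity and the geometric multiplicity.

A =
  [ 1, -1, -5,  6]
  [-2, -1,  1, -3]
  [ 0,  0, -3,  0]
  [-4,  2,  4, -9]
λ = -3: alg = 4, geom = 2

Step 1 — factor the characteristic polynomial to read off the algebraic multiplicities:
  χ_A(x) = (x + 3)^4

Step 2 — compute geometric multiplicities via the rank-nullity identity g(λ) = n − rank(A − λI):
  rank(A − (-3)·I) = 2, so dim ker(A − (-3)·I) = n − 2 = 2

Summary:
  λ = -3: algebraic multiplicity = 4, geometric multiplicity = 2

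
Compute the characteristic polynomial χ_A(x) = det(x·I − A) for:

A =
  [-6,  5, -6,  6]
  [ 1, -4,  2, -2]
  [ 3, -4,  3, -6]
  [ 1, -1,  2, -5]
x^4 + 12*x^3 + 54*x^2 + 108*x + 81

Expanding det(x·I − A) (e.g. by cofactor expansion or by noting that A is similar to its Jordan form J, which has the same characteristic polynomial as A) gives
  χ_A(x) = x^4 + 12*x^3 + 54*x^2 + 108*x + 81
which factors as (x + 3)^4. The eigenvalues (with algebraic multiplicities) are λ = -3 with multiplicity 4.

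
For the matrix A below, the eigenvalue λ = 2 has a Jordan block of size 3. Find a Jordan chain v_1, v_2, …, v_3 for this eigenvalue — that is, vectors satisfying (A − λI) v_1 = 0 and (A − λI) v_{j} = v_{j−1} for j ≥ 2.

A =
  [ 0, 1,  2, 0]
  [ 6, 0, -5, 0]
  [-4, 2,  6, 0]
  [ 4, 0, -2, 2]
A Jordan chain for λ = 2 of length 3:
v_1 = (2, -4, 4, 0)ᵀ
v_2 = (-2, 6, -4, 4)ᵀ
v_3 = (1, 0, 0, 0)ᵀ

Let N = A − (2)·I. We want v_3 with N^3 v_3 = 0 but N^2 v_3 ≠ 0; then v_{j-1} := N · v_j for j = 3, …, 2.

Pick v_3 = (1, 0, 0, 0)ᵀ.
Then v_2 = N · v_3 = (-2, 6, -4, 4)ᵀ.
Then v_1 = N · v_2 = (2, -4, 4, 0)ᵀ.

Sanity check: (A − (2)·I) v_1 = (0, 0, 0, 0)ᵀ = 0. ✓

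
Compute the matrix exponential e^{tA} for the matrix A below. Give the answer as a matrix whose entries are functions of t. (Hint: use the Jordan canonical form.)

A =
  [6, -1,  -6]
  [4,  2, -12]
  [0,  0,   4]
e^{tA} =
  [2*t*exp(4*t) + exp(4*t), -t*exp(4*t), -6*t*exp(4*t)]
  [4*t*exp(4*t), -2*t*exp(4*t) + exp(4*t), -12*t*exp(4*t)]
  [0, 0, exp(4*t)]

Strategy: write A = P · J · P⁻¹ where J is a Jordan canonical form, so e^{tA} = P · e^{tJ} · P⁻¹, and e^{tJ} can be computed block-by-block.

A has Jordan form
J =
  [4, 1, 0]
  [0, 4, 0]
  [0, 0, 4]
(up to reordering of blocks).

Per-block formulas:
  For a 2×2 Jordan block J_2(4): exp(t · J_2(4)) = e^(4t)·(I + t·N), where N is the 2×2 nilpotent shift.
  For a 1×1 block at λ = 4: exp(t · [4]) = [e^(4t)].

After assembling e^{tJ} and conjugating by P, we get:

e^{tA} =
  [2*t*exp(4*t) + exp(4*t), -t*exp(4*t), -6*t*exp(4*t)]
  [4*t*exp(4*t), -2*t*exp(4*t) + exp(4*t), -12*t*exp(4*t)]
  [0, 0, exp(4*t)]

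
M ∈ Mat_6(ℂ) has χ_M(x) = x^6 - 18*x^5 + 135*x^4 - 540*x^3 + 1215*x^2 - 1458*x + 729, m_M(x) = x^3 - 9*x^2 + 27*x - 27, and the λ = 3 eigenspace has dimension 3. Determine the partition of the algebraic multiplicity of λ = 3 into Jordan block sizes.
Block sizes for λ = 3: [3, 2, 1]

Step 1 — from the characteristic polynomial, algebraic multiplicity of λ = 3 is 6. From dim ker(M − (3)·I) = 3, there are exactly 3 Jordan blocks for λ = 3.
Step 2 — from the minimal polynomial, the factor (x − 3)^3 tells us the largest block for λ = 3 has size 3.
Step 3 — with total size 6, 3 blocks, and largest block 3, the block sizes (in nonincreasing order) are [3, 2, 1].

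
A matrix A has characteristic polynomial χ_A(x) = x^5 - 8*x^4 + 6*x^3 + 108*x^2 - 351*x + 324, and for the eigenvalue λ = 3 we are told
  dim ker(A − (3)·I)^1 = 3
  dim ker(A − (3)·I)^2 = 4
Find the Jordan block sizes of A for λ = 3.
Block sizes for λ = 3: [2, 1, 1]

From the dimensions of kernels of powers, the number of Jordan blocks of size at least j is d_j − d_{j−1} where d_j = dim ker(N^j) (with d_0 = 0). Computing the differences gives [3, 1].
The number of blocks of size exactly k is (#blocks of size ≥ k) − (#blocks of size ≥ k + 1), so the partition is: 2 block(s) of size 1, 1 block(s) of size 2.
In nonincreasing order the block sizes are [2, 1, 1].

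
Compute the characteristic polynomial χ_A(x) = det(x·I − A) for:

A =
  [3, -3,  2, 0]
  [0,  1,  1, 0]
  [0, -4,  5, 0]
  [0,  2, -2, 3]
x^4 - 12*x^3 + 54*x^2 - 108*x + 81

Expanding det(x·I − A) (e.g. by cofactor expansion or by noting that A is similar to its Jordan form J, which has the same characteristic polynomial as A) gives
  χ_A(x) = x^4 - 12*x^3 + 54*x^2 - 108*x + 81
which factors as (x - 3)^4. The eigenvalues (with algebraic multiplicities) are λ = 3 with multiplicity 4.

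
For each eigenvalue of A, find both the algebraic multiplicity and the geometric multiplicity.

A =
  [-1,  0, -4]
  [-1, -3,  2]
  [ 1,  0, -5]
λ = -3: alg = 3, geom = 2

Step 1 — factor the characteristic polynomial to read off the algebraic multiplicities:
  χ_A(x) = (x + 3)^3

Step 2 — compute geometric multiplicities via the rank-nullity identity g(λ) = n − rank(A − λI):
  rank(A − (-3)·I) = 1, so dim ker(A − (-3)·I) = n − 1 = 2

Summary:
  λ = -3: algebraic multiplicity = 3, geometric multiplicity = 2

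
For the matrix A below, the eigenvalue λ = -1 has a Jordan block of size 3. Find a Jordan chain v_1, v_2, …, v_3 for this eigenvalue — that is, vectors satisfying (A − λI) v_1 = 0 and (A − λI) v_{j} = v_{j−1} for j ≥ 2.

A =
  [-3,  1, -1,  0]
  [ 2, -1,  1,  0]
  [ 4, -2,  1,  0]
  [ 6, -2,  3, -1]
A Jordan chain for λ = -1 of length 3:
v_1 = (2, 0, -4, -4)ᵀ
v_2 = (-2, 2, 4, 6)ᵀ
v_3 = (1, 0, 0, 0)ᵀ

Let N = A − (-1)·I. We want v_3 with N^3 v_3 = 0 but N^2 v_3 ≠ 0; then v_{j-1} := N · v_j for j = 3, …, 2.

Pick v_3 = (1, 0, 0, 0)ᵀ.
Then v_2 = N · v_3 = (-2, 2, 4, 6)ᵀ.
Then v_1 = N · v_2 = (2, 0, -4, -4)ᵀ.

Sanity check: (A − (-1)·I) v_1 = (0, 0, 0, 0)ᵀ = 0. ✓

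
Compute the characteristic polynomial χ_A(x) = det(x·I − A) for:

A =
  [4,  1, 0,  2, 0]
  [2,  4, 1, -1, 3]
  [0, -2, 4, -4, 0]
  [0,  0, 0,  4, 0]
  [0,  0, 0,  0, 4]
x^5 - 20*x^4 + 160*x^3 - 640*x^2 + 1280*x - 1024

Expanding det(x·I − A) (e.g. by cofactor expansion or by noting that A is similar to its Jordan form J, which has the same characteristic polynomial as A) gives
  χ_A(x) = x^5 - 20*x^4 + 160*x^3 - 640*x^2 + 1280*x - 1024
which factors as (x - 4)^5. The eigenvalues (with algebraic multiplicities) are λ = 4 with multiplicity 5.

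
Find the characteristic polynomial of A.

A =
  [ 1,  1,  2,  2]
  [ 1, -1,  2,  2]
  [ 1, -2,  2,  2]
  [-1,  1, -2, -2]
x^4

Expanding det(x·I − A) (e.g. by cofactor expansion or by noting that A is similar to its Jordan form J, which has the same characteristic polynomial as A) gives
  χ_A(x) = x^4
which factors as x^4. The eigenvalues (with algebraic multiplicities) are λ = 0 with multiplicity 4.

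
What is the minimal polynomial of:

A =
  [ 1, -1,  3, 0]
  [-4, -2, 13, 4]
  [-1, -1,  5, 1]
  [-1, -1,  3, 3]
x^4 - 7*x^3 + 18*x^2 - 20*x + 8

The characteristic polynomial is χ_A(x) = (x - 2)^3*(x - 1), so the eigenvalues are known. The minimal polynomial is
  m_A(x) = Π_λ (x − λ)^{k_λ}
where k_λ is the size of the *largest* Jordan block for λ (equivalently, the smallest k with (A − λI)^k v = 0 for every generalised eigenvector v of λ).

  λ = 1: largest Jordan block has size 1, contributing (x − 1)
  λ = 2: largest Jordan block has size 3, contributing (x − 2)^3

So m_A(x) = (x - 2)^3*(x - 1) = x^4 - 7*x^3 + 18*x^2 - 20*x + 8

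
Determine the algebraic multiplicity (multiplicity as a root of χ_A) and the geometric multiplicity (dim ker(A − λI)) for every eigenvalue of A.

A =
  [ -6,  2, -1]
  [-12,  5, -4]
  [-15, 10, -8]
λ = -3: alg = 3, geom = 2

Step 1 — factor the characteristic polynomial to read off the algebraic multiplicities:
  χ_A(x) = (x + 3)^3

Step 2 — compute geometric multiplicities via the rank-nullity identity g(λ) = n − rank(A − λI):
  rank(A − (-3)·I) = 1, so dim ker(A − (-3)·I) = n − 1 = 2

Summary:
  λ = -3: algebraic multiplicity = 3, geometric multiplicity = 2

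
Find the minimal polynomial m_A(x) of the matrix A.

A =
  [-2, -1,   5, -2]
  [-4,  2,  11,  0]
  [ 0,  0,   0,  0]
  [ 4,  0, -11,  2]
x^4 - 2*x^3

The characteristic polynomial is χ_A(x) = x^3*(x - 2), so the eigenvalues are known. The minimal polynomial is
  m_A(x) = Π_λ (x − λ)^{k_λ}
where k_λ is the size of the *largest* Jordan block for λ (equivalently, the smallest k with (A − λI)^k v = 0 for every generalised eigenvector v of λ).

  λ = 0: largest Jordan block has size 3, contributing (x − 0)^3
  λ = 2: largest Jordan block has size 1, contributing (x − 2)

So m_A(x) = x^3*(x - 2) = x^4 - 2*x^3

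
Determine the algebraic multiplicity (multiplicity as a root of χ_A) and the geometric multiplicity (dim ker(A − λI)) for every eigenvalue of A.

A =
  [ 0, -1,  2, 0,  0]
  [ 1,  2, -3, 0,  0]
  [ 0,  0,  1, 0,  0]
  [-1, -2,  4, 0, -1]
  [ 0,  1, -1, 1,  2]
λ = 1: alg = 5, geom = 2

Step 1 — factor the characteristic polynomial to read off the algebraic multiplicities:
  χ_A(x) = (x - 1)^5

Step 2 — compute geometric multiplicities via the rank-nullity identity g(λ) = n − rank(A − λI):
  rank(A − (1)·I) = 3, so dim ker(A − (1)·I) = n − 3 = 2

Summary:
  λ = 1: algebraic multiplicity = 5, geometric multiplicity = 2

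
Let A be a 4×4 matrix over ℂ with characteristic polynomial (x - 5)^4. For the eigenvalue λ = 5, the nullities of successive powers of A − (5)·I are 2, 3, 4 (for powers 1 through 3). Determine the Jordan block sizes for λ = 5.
Block sizes for λ = 5: [3, 1]

From the dimensions of kernels of powers, the number of Jordan blocks of size at least j is d_j − d_{j−1} where d_j = dim ker(N^j) (with d_0 = 0). Computing the differences gives [2, 1, 1].
The number of blocks of size exactly k is (#blocks of size ≥ k) − (#blocks of size ≥ k + 1), so the partition is: 1 block(s) of size 1, 1 block(s) of size 3.
In nonincreasing order the block sizes are [3, 1].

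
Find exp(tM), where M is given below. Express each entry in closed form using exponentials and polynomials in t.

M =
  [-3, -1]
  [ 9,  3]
e^{tM} =
  [1 - 3*t, -t]
  [9*t, 3*t + 1]

Strategy: write M = P · J · P⁻¹ where J is a Jordan canonical form, so e^{tM} = P · e^{tJ} · P⁻¹, and e^{tJ} can be computed block-by-block.

M has Jordan form
J =
  [0, 1]
  [0, 0]
(up to reordering of blocks).

Per-block formulas:
  For a 2×2 Jordan block J_2(0): exp(t · J_2(0)) = e^(0t)·(I + t·N), where N is the 2×2 nilpotent shift.

After assembling e^{tJ} and conjugating by P, we get:

e^{tM} =
  [1 - 3*t, -t]
  [9*t, 3*t + 1]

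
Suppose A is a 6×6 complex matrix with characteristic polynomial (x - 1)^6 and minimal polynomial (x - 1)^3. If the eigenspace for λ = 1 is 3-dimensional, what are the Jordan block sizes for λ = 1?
Block sizes for λ = 1: [3, 2, 1]

Step 1 — from the characteristic polynomial, algebraic multiplicity of λ = 1 is 6. From dim ker(A − (1)·I) = 3, there are exactly 3 Jordan blocks for λ = 1.
Step 2 — from the minimal polynomial, the factor (x − 1)^3 tells us the largest block for λ = 1 has size 3.
Step 3 — with total size 6, 3 blocks, and largest block 3, the block sizes (in nonincreasing order) are [3, 2, 1].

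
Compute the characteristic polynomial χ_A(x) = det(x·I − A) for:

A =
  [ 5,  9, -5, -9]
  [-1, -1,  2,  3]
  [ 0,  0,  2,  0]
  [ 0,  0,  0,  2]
x^4 - 8*x^3 + 24*x^2 - 32*x + 16

Expanding det(x·I − A) (e.g. by cofactor expansion or by noting that A is similar to its Jordan form J, which has the same characteristic polynomial as A) gives
  χ_A(x) = x^4 - 8*x^3 + 24*x^2 - 32*x + 16
which factors as (x - 2)^4. The eigenvalues (with algebraic multiplicities) are λ = 2 with multiplicity 4.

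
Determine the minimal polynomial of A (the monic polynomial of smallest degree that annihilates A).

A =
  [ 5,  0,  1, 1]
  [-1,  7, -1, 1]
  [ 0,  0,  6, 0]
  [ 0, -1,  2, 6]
x^3 - 18*x^2 + 108*x - 216

The characteristic polynomial is χ_A(x) = (x - 6)^4, so the eigenvalues are known. The minimal polynomial is
  m_A(x) = Π_λ (x − λ)^{k_λ}
where k_λ is the size of the *largest* Jordan block for λ (equivalently, the smallest k with (A − λI)^k v = 0 for every generalised eigenvector v of λ).

  λ = 6: largest Jordan block has size 3, contributing (x − 6)^3

So m_A(x) = (x - 6)^3 = x^3 - 18*x^2 + 108*x - 216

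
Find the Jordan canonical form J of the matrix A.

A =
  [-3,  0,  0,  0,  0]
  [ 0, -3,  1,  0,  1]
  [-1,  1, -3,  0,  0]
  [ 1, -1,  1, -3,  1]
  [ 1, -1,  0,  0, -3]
J_3(-3) ⊕ J_1(-3) ⊕ J_1(-3)

The characteristic polynomial is
  det(x·I − A) = x^5 + 15*x^4 + 90*x^3 + 270*x^2 + 405*x + 243 = (x + 3)^5

Eigenvalues and multiplicities (the geometric multiplicity of λ is n − rank(A − λI), which equals the number of Jordan blocks for λ):
  λ = -3: algebraic multiplicity = 5, geometric multiplicity = 3

Determining the block sizes for each eigenvalue:
  λ = -3: with am = 5 and gm = 3, the partition is not yet determined (e.g. several partitions of 5 into 3 parts exist). Let N = A − (-3)·I. Computing rank(N^1) = 2, rank(N^2) = 1, rank(N^3) = 0; the number of blocks of size ≥ j is rank(N^{j−1}) − rank(N^j), giving [3, 1, 1]. So we have 1 block(s) of size 3, 2 block(s) of size 1 → block sizes [3, 1, 1]

Assembling the blocks gives a Jordan form
J =
  [-3,  1,  0,  0,  0]
  [ 0, -3,  1,  0,  0]
  [ 0,  0, -3,  0,  0]
  [ 0,  0,  0, -3,  0]
  [ 0,  0,  0,  0, -3]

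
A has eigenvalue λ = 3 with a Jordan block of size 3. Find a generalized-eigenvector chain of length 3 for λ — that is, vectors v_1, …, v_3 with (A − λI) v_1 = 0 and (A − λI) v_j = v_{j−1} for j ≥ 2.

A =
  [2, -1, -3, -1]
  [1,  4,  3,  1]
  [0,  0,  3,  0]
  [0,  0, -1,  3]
A Jordan chain for λ = 3 of length 3:
v_1 = (1, -1, 0, 0)ᵀ
v_2 = (-3, 3, 0, -1)ᵀ
v_3 = (0, 0, 1, 0)ᵀ

Let N = A − (3)·I. We want v_3 with N^3 v_3 = 0 but N^2 v_3 ≠ 0; then v_{j-1} := N · v_j for j = 3, …, 2.

Pick v_3 = (0, 0, 1, 0)ᵀ.
Then v_2 = N · v_3 = (-3, 3, 0, -1)ᵀ.
Then v_1 = N · v_2 = (1, -1, 0, 0)ᵀ.

Sanity check: (A − (3)·I) v_1 = (0, 0, 0, 0)ᵀ = 0. ✓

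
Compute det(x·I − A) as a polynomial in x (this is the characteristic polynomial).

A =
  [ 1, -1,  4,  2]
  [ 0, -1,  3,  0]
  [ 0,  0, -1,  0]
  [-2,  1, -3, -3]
x^4 + 4*x^3 + 6*x^2 + 4*x + 1

Expanding det(x·I − A) (e.g. by cofactor expansion or by noting that A is similar to its Jordan form J, which has the same characteristic polynomial as A) gives
  χ_A(x) = x^4 + 4*x^3 + 6*x^2 + 4*x + 1
which factors as (x + 1)^4. The eigenvalues (with algebraic multiplicities) are λ = -1 with multiplicity 4.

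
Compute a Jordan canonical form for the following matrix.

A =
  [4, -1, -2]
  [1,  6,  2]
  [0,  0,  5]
J_2(5) ⊕ J_1(5)

The characteristic polynomial is
  det(x·I − A) = x^3 - 15*x^2 + 75*x - 125 = (x - 5)^3

Eigenvalues and multiplicities (the geometric multiplicity of λ is n − rank(A − λI), which equals the number of Jordan blocks for λ):
  λ = 5: algebraic multiplicity = 3, geometric multiplicity = 2

Determining the block sizes for each eigenvalue:
  λ = 5: 2 blocks summing to 3 forces exactly one block of size 2 and the rest size 1 → block sizes [2, 1]

Assembling the blocks gives a Jordan form
J =
  [5, 1, 0]
  [0, 5, 0]
  [0, 0, 5]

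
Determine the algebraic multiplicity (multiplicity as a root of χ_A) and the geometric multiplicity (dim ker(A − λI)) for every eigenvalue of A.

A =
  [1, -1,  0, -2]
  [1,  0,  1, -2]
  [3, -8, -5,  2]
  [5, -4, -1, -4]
λ = -2: alg = 4, geom = 2

Step 1 — factor the characteristic polynomial to read off the algebraic multiplicities:
  χ_A(x) = (x + 2)^4

Step 2 — compute geometric multiplicities via the rank-nullity identity g(λ) = n − rank(A − λI):
  rank(A − (-2)·I) = 2, so dim ker(A − (-2)·I) = n − 2 = 2

Summary:
  λ = -2: algebraic multiplicity = 4, geometric multiplicity = 2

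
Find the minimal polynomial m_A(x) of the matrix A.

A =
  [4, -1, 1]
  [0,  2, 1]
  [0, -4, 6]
x^3 - 12*x^2 + 48*x - 64

The characteristic polynomial is χ_A(x) = (x - 4)^3, so the eigenvalues are known. The minimal polynomial is
  m_A(x) = Π_λ (x − λ)^{k_λ}
where k_λ is the size of the *largest* Jordan block for λ (equivalently, the smallest k with (A − λI)^k v = 0 for every generalised eigenvector v of λ).

  λ = 4: largest Jordan block has size 3, contributing (x − 4)^3

So m_A(x) = (x - 4)^3 = x^3 - 12*x^2 + 48*x - 64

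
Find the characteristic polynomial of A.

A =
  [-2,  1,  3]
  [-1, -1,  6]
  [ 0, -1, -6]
x^3 + 9*x^2 + 27*x + 27

Expanding det(x·I − A) (e.g. by cofactor expansion or by noting that A is similar to its Jordan form J, which has the same characteristic polynomial as A) gives
  χ_A(x) = x^3 + 9*x^2 + 27*x + 27
which factors as (x + 3)^3. The eigenvalues (with algebraic multiplicities) are λ = -3 with multiplicity 3.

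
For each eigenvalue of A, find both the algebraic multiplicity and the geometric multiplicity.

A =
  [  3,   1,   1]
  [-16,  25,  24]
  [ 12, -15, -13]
λ = 5: alg = 3, geom = 1

Step 1 — factor the characteristic polynomial to read off the algebraic multiplicities:
  χ_A(x) = (x - 5)^3

Step 2 — compute geometric multiplicities via the rank-nullity identity g(λ) = n − rank(A − λI):
  rank(A − (5)·I) = 2, so dim ker(A − (5)·I) = n − 2 = 1

Summary:
  λ = 5: algebraic multiplicity = 3, geometric multiplicity = 1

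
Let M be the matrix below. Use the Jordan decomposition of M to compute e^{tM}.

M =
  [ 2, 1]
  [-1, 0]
e^{tM} =
  [t*exp(t) + exp(t), t*exp(t)]
  [-t*exp(t), -t*exp(t) + exp(t)]

Strategy: write M = P · J · P⁻¹ where J is a Jordan canonical form, so e^{tM} = P · e^{tJ} · P⁻¹, and e^{tJ} can be computed block-by-block.

M has Jordan form
J =
  [1, 1]
  [0, 1]
(up to reordering of blocks).

Per-block formulas:
  For a 2×2 Jordan block J_2(1): exp(t · J_2(1)) = e^(1t)·(I + t·N), where N is the 2×2 nilpotent shift.

After assembling e^{tJ} and conjugating by P, we get:

e^{tM} =
  [t*exp(t) + exp(t), t*exp(t)]
  [-t*exp(t), -t*exp(t) + exp(t)]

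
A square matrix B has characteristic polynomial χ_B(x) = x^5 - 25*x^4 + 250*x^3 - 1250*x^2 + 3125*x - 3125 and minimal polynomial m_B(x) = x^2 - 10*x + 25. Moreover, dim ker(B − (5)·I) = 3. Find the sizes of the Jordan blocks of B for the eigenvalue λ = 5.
Block sizes for λ = 5: [2, 2, 1]

Step 1 — from the characteristic polynomial, algebraic multiplicity of λ = 5 is 5. From dim ker(B − (5)·I) = 3, there are exactly 3 Jordan blocks for λ = 5.
Step 2 — from the minimal polynomial, the factor (x − 5)^2 tells us the largest block for λ = 5 has size 2.
Step 3 — with total size 5, 3 blocks, and largest block 2, the block sizes (in nonincreasing order) are [2, 2, 1].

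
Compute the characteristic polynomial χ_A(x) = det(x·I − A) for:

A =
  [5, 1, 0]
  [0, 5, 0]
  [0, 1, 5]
x^3 - 15*x^2 + 75*x - 125

Expanding det(x·I − A) (e.g. by cofactor expansion or by noting that A is similar to its Jordan form J, which has the same characteristic polynomial as A) gives
  χ_A(x) = x^3 - 15*x^2 + 75*x - 125
which factors as (x - 5)^3. The eigenvalues (with algebraic multiplicities) are λ = 5 with multiplicity 3.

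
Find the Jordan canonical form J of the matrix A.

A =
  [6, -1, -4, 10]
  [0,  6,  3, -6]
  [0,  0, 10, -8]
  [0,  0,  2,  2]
J_3(6) ⊕ J_1(6)

The characteristic polynomial is
  det(x·I − A) = x^4 - 24*x^3 + 216*x^2 - 864*x + 1296 = (x - 6)^4

Eigenvalues and multiplicities (the geometric multiplicity of λ is n − rank(A − λI), which equals the number of Jordan blocks for λ):
  λ = 6: algebraic multiplicity = 4, geometric multiplicity = 2

Determining the block sizes for each eigenvalue:
  λ = 6: with am = 4 and gm = 2, the partition is not yet determined (e.g. several partitions of 4 into 2 parts exist). Let N = A − (6)·I. Computing rank(N^1) = 2, rank(N^2) = 1, rank(N^3) = 0; the number of blocks of size ≥ j is rank(N^{j−1}) − rank(N^j), giving [2, 1, 1]. So we have 1 block(s) of size 3, 1 block(s) of size 1 → block sizes [3, 1]

Assembling the blocks gives a Jordan form
J =
  [6, 1, 0, 0]
  [0, 6, 1, 0]
  [0, 0, 6, 0]
  [0, 0, 0, 6]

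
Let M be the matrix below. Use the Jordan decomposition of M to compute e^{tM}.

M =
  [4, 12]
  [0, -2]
e^{tM} =
  [exp(4*t), 2*exp(4*t) - 2*exp(-2*t)]
  [0, exp(-2*t)]

Strategy: write M = P · J · P⁻¹ where J is a Jordan canonical form, so e^{tM} = P · e^{tJ} · P⁻¹, and e^{tJ} can be computed block-by-block.

M has Jordan form
J =
  [-2, 0]
  [ 0, 4]
(up to reordering of blocks).

Per-block formulas:
  For a 1×1 block at λ = 4: exp(t · [4]) = [e^(4t)].
  For a 1×1 block at λ = -2: exp(t · [-2]) = [e^(-2t)].

After assembling e^{tJ} and conjugating by P, we get:

e^{tM} =
  [exp(4*t), 2*exp(4*t) - 2*exp(-2*t)]
  [0, exp(-2*t)]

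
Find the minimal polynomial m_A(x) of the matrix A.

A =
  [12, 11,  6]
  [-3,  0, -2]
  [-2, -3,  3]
x^3 - 15*x^2 + 75*x - 125

The characteristic polynomial is χ_A(x) = (x - 5)^3, so the eigenvalues are known. The minimal polynomial is
  m_A(x) = Π_λ (x − λ)^{k_λ}
where k_λ is the size of the *largest* Jordan block for λ (equivalently, the smallest k with (A − λI)^k v = 0 for every generalised eigenvector v of λ).

  λ = 5: largest Jordan block has size 3, contributing (x − 5)^3

So m_A(x) = (x - 5)^3 = x^3 - 15*x^2 + 75*x - 125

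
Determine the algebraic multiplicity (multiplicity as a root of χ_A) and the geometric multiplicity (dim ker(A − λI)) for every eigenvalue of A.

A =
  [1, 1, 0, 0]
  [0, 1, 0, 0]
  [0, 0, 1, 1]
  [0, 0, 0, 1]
λ = 1: alg = 4, geom = 2

Step 1 — factor the characteristic polynomial to read off the algebraic multiplicities:
  χ_A(x) = (x - 1)^4

Step 2 — compute geometric multiplicities via the rank-nullity identity g(λ) = n − rank(A − λI):
  rank(A − (1)·I) = 2, so dim ker(A − (1)·I) = n − 2 = 2

Summary:
  λ = 1: algebraic multiplicity = 4, geometric multiplicity = 2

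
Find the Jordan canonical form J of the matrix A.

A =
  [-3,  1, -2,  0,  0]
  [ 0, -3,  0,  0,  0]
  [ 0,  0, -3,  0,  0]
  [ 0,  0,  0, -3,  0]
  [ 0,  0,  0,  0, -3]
J_2(-3) ⊕ J_1(-3) ⊕ J_1(-3) ⊕ J_1(-3)

The characteristic polynomial is
  det(x·I − A) = x^5 + 15*x^4 + 90*x^3 + 270*x^2 + 405*x + 243 = (x + 3)^5

Eigenvalues and multiplicities (the geometric multiplicity of λ is n − rank(A − λI), which equals the number of Jordan blocks for λ):
  λ = -3: algebraic multiplicity = 5, geometric multiplicity = 4

Determining the block sizes for each eigenvalue:
  λ = -3: 4 blocks summing to 5 forces exactly one block of size 2 and the rest size 1 → block sizes [2, 1, 1, 1]

Assembling the blocks gives a Jordan form
J =
  [-3,  1,  0,  0,  0]
  [ 0, -3,  0,  0,  0]
  [ 0,  0, -3,  0,  0]
  [ 0,  0,  0, -3,  0]
  [ 0,  0,  0,  0, -3]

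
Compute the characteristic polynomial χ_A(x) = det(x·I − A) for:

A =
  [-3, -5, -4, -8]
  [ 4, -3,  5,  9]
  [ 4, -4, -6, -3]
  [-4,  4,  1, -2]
x^4 + 14*x^3 + 60*x^2 + 50*x - 125

Expanding det(x·I − A) (e.g. by cofactor expansion or by noting that A is similar to its Jordan form J, which has the same characteristic polynomial as A) gives
  χ_A(x) = x^4 + 14*x^3 + 60*x^2 + 50*x - 125
which factors as (x - 1)*(x + 5)^3. The eigenvalues (with algebraic multiplicities) are λ = -5 with multiplicity 3, λ = 1 with multiplicity 1.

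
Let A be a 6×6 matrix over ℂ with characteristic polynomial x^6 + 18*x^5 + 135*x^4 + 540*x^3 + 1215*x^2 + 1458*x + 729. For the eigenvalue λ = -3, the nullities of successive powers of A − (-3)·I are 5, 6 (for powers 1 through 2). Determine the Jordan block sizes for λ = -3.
Block sizes for λ = -3: [2, 1, 1, 1, 1]

From the dimensions of kernels of powers, the number of Jordan blocks of size at least j is d_j − d_{j−1} where d_j = dim ker(N^j) (with d_0 = 0). Computing the differences gives [5, 1].
The number of blocks of size exactly k is (#blocks of size ≥ k) − (#blocks of size ≥ k + 1), so the partition is: 4 block(s) of size 1, 1 block(s) of size 2.
In nonincreasing order the block sizes are [2, 1, 1, 1, 1].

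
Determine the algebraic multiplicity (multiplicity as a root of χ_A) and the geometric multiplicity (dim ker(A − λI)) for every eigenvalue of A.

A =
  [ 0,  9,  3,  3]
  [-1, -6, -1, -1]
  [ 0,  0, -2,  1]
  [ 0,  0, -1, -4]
λ = -3: alg = 4, geom = 2

Step 1 — factor the characteristic polynomial to read off the algebraic multiplicities:
  χ_A(x) = (x + 3)^4

Step 2 — compute geometric multiplicities via the rank-nullity identity g(λ) = n − rank(A − λI):
  rank(A − (-3)·I) = 2, so dim ker(A − (-3)·I) = n − 2 = 2

Summary:
  λ = -3: algebraic multiplicity = 4, geometric multiplicity = 2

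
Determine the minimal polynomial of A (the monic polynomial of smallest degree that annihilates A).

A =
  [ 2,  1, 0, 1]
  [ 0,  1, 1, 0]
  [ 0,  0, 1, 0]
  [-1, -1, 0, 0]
x^3 - 3*x^2 + 3*x - 1

The characteristic polynomial is χ_A(x) = (x - 1)^4, so the eigenvalues are known. The minimal polynomial is
  m_A(x) = Π_λ (x − λ)^{k_λ}
where k_λ is the size of the *largest* Jordan block for λ (equivalently, the smallest k with (A − λI)^k v = 0 for every generalised eigenvector v of λ).

  λ = 1: largest Jordan block has size 3, contributing (x − 1)^3

So m_A(x) = (x - 1)^3 = x^3 - 3*x^2 + 3*x - 1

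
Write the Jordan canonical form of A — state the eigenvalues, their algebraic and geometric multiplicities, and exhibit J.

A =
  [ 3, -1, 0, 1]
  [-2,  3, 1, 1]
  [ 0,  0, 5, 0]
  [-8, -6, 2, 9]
J_3(5) ⊕ J_1(5)

The characteristic polynomial is
  det(x·I − A) = x^4 - 20*x^3 + 150*x^2 - 500*x + 625 = (x - 5)^4

Eigenvalues and multiplicities (the geometric multiplicity of λ is n − rank(A − λI), which equals the number of Jordan blocks for λ):
  λ = 5: algebraic multiplicity = 4, geometric multiplicity = 2

Determining the block sizes for each eigenvalue:
  λ = 5: with am = 4 and gm = 2, the partition is not yet determined (e.g. several partitions of 4 into 2 parts exist). Let N = A − (5)·I. Computing rank(N^1) = 2, rank(N^2) = 1, rank(N^3) = 0; the number of blocks of size ≥ j is rank(N^{j−1}) − rank(N^j), giving [2, 1, 1]. So we have 1 block(s) of size 3, 1 block(s) of size 1 → block sizes [3, 1]

Assembling the blocks gives a Jordan form
J =
  [5, 1, 0, 0]
  [0, 5, 1, 0]
  [0, 0, 5, 0]
  [0, 0, 0, 5]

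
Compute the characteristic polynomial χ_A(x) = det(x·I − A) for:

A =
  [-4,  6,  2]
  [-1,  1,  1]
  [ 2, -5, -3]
x^3 + 6*x^2 + 12*x + 8

Expanding det(x·I − A) (e.g. by cofactor expansion or by noting that A is similar to its Jordan form J, which has the same characteristic polynomial as A) gives
  χ_A(x) = x^3 + 6*x^2 + 12*x + 8
which factors as (x + 2)^3. The eigenvalues (with algebraic multiplicities) are λ = -2 with multiplicity 3.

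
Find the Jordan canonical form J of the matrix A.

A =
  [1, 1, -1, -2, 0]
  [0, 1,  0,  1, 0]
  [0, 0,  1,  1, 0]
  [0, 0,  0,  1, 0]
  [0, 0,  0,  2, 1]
J_2(1) ⊕ J_2(1) ⊕ J_1(1)

The characteristic polynomial is
  det(x·I − A) = x^5 - 5*x^4 + 10*x^3 - 10*x^2 + 5*x - 1 = (x - 1)^5

Eigenvalues and multiplicities (the geometric multiplicity of λ is n − rank(A − λI), which equals the number of Jordan blocks for λ):
  λ = 1: algebraic multiplicity = 5, geometric multiplicity = 3

Determining the block sizes for each eigenvalue:
  λ = 1: with am = 5 and gm = 3, the partition is not yet determined (e.g. several partitions of 5 into 3 parts exist). Let N = A − (1)·I. Computing rank(N^1) = 2, rank(N^2) = 0; the number of blocks of size ≥ j is rank(N^{j−1}) − rank(N^j), giving [3, 2]. So we have 2 block(s) of size 2, 1 block(s) of size 1 → block sizes [2, 2, 1]

Assembling the blocks gives a Jordan form
J =
  [1, 1, 0, 0, 0]
  [0, 1, 0, 0, 0]
  [0, 0, 1, 1, 0]
  [0, 0, 0, 1, 0]
  [0, 0, 0, 0, 1]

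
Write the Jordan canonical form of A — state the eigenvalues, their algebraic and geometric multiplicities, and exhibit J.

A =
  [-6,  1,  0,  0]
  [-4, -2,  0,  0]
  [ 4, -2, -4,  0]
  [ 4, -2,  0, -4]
J_2(-4) ⊕ J_1(-4) ⊕ J_1(-4)

The characteristic polynomial is
  det(x·I − A) = x^4 + 16*x^3 + 96*x^2 + 256*x + 256 = (x + 4)^4

Eigenvalues and multiplicities (the geometric multiplicity of λ is n − rank(A − λI), which equals the number of Jordan blocks for λ):
  λ = -4: algebraic multiplicity = 4, geometric multiplicity = 3

Determining the block sizes for each eigenvalue:
  λ = -4: 3 blocks summing to 4 forces exactly one block of size 2 and the rest size 1 → block sizes [2, 1, 1]

Assembling the blocks gives a Jordan form
J =
  [-4,  1,  0,  0]
  [ 0, -4,  0,  0]
  [ 0,  0, -4,  0]
  [ 0,  0,  0, -4]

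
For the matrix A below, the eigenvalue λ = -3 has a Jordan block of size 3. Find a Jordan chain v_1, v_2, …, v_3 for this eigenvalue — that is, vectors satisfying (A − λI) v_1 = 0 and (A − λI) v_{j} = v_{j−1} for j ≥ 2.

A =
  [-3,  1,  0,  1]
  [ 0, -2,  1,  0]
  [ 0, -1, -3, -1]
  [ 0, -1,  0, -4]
A Jordan chain for λ = -3 of length 3:
v_1 = (1, 1, -1, -1)ᵀ
v_2 = (0, 1, 0, 0)ᵀ
v_3 = (0, 0, 1, 0)ᵀ

Let N = A − (-3)·I. We want v_3 with N^3 v_3 = 0 but N^2 v_3 ≠ 0; then v_{j-1} := N · v_j for j = 3, …, 2.

Pick v_3 = (0, 0, 1, 0)ᵀ.
Then v_2 = N · v_3 = (0, 1, 0, 0)ᵀ.
Then v_1 = N · v_2 = (1, 1, -1, -1)ᵀ.

Sanity check: (A − (-3)·I) v_1 = (0, 0, 0, 0)ᵀ = 0. ✓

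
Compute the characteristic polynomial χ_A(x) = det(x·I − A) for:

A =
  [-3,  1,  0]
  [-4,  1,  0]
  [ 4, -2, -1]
x^3 + 3*x^2 + 3*x + 1

Expanding det(x·I − A) (e.g. by cofactor expansion or by noting that A is similar to its Jordan form J, which has the same characteristic polynomial as A) gives
  χ_A(x) = x^3 + 3*x^2 + 3*x + 1
which factors as (x + 1)^3. The eigenvalues (with algebraic multiplicities) are λ = -1 with multiplicity 3.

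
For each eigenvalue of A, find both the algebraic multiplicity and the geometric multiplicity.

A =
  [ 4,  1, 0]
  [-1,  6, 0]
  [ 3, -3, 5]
λ = 5: alg = 3, geom = 2

Step 1 — factor the characteristic polynomial to read off the algebraic multiplicities:
  χ_A(x) = (x - 5)^3

Step 2 — compute geometric multiplicities via the rank-nullity identity g(λ) = n − rank(A − λI):
  rank(A − (5)·I) = 1, so dim ker(A − (5)·I) = n − 1 = 2

Summary:
  λ = 5: algebraic multiplicity = 3, geometric multiplicity = 2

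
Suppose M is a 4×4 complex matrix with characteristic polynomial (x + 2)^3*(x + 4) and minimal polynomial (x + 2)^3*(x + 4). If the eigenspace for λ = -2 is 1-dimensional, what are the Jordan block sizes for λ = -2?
Block sizes for λ = -2: [3]

Step 1 — from the characteristic polynomial, algebraic multiplicity of λ = -2 is 3. From dim ker(M − (-2)·I) = 1, there are exactly 1 Jordan blocks for λ = -2.
Step 2 — from the minimal polynomial, the factor (x + 2)^3 tells us the largest block for λ = -2 has size 3.
Step 3 — with total size 3, 1 blocks, and largest block 3, the block sizes (in nonincreasing order) are [3].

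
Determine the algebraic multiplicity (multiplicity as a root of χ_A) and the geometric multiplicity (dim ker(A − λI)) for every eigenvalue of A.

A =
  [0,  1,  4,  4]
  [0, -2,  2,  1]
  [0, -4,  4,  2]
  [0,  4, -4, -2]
λ = 0: alg = 4, geom = 2

Step 1 — factor the characteristic polynomial to read off the algebraic multiplicities:
  χ_A(x) = x^4

Step 2 — compute geometric multiplicities via the rank-nullity identity g(λ) = n − rank(A − λI):
  rank(A − (0)·I) = 2, so dim ker(A − (0)·I) = n − 2 = 2

Summary:
  λ = 0: algebraic multiplicity = 4, geometric multiplicity = 2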